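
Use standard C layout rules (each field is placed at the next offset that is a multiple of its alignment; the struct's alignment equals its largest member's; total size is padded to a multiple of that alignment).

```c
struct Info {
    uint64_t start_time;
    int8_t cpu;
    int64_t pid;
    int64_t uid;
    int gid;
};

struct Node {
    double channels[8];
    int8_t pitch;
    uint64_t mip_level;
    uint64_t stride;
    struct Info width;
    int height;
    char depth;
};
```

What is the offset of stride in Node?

Info: start_time at 0 (size 8, align 8) → ends 8; cpu at 8 (size 1, align 1) → ends 9; pad 7 to align 8 for pid; pid at 16 (size 8, align 8) → ends 24; uid at 24 (size 8, align 8) → ends 32; gid at 32 (size 4, align 4) → ends 36; tail pad 4 to reach multiple of 8; total 40 bytes, alignment 8
channels at 0 (size 64, align 8) → ends 64
pitch at 64 (size 1, align 1) → ends 65
pad 7 to align 8 for mip_level
mip_level at 72 (size 8, align 8) → ends 80
stride at 80 (size 8, align 8) → ends 88

80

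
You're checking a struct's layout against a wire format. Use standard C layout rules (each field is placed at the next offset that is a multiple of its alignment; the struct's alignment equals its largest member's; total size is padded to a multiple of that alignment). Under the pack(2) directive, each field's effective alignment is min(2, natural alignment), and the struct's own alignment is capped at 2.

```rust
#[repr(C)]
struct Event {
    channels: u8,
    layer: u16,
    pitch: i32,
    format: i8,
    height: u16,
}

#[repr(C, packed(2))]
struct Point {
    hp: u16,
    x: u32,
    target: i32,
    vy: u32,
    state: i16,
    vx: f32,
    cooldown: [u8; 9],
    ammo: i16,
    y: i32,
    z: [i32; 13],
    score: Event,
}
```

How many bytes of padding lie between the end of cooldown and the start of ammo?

1

Event: 0..1  channels  (1B, 1-aligned); 1..2  -- padding (1B); 2..4  layer  (2B, 2-aligned); 4..8  pitch  (4B, 4-aligned); 8..9  format  (1B, 1-aligned); 9..10  -- padding (1B); 10..12  height  (2B, 2-aligned); sizeof = 12, alignof = 4
0..2  hp  (2B, 2-aligned)
2..6  x  (4B, 2-aligned)
6..10  target  (4B, 2-aligned)
10..14  vy  (4B, 2-aligned)
14..16  state  (2B, 2-aligned)
16..20  vx  (4B, 2-aligned)
20..29  cooldown  (9B, 1-aligned)
29..30  -- padding (1B)
30..32  ammo  (2B, 2-aligned)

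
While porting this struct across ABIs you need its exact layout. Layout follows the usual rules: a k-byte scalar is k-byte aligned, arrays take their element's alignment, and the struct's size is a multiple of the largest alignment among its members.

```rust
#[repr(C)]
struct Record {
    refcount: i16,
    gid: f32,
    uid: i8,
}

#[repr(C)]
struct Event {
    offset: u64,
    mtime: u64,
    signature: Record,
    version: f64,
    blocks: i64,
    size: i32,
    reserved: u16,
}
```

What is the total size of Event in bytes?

56

Record: 0..2  refcount  (2B, 2-aligned); 2..4  -- padding (2B); 4..8  gid  (4B, 4-aligned); 8..9  uid  (1B, 1-aligned); 9..12  -- tail padding (3B); sizeof = 12, alignof = 4
0..8  offset  (8B, 8-aligned)
8..16  mtime  (8B, 8-aligned)
16..28  signature  (12B, 4-aligned)
28..32  -- padding (4B)
32..40  version  (8B, 8-aligned)
40..48  blocks  (8B, 8-aligned)
48..52  size  (4B, 4-aligned)
52..54  reserved  (2B, 2-aligned)
54..56  -- tail padding (2B)
sizeof = 56, alignof = 8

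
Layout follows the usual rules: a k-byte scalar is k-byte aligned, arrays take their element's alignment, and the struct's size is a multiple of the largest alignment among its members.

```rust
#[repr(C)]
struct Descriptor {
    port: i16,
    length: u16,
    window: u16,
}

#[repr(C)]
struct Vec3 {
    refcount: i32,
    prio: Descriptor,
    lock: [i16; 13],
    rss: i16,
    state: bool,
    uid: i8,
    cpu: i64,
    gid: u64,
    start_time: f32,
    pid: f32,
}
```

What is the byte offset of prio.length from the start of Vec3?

Descriptor: port at 0 (size 2, align 2) → ends 2; length at 2 (size 2, align 2) → ends 4; window at 4 (size 2, align 2) → ends 6; total 6 bytes, alignment 2
refcount at 0 (size 4, align 4) → ends 4
prio at 4 (size 6, align 2) → ends 10
within Descriptor: length at 2
4 + 2 = 6

6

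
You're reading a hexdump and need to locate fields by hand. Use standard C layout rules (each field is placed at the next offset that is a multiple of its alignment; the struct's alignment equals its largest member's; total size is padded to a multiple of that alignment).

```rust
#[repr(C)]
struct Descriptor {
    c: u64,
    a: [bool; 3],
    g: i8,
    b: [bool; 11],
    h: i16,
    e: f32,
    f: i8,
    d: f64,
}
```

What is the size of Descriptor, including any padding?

0..8  c  (8B, 8-aligned)
8..11  a  (3B, 1-aligned)
11..12  g  (1B, 1-aligned)
12..23  b  (11B, 1-aligned)
23..24  -- padding (1B)
24..26  h  (2B, 2-aligned)
26..28  -- padding (2B)
28..32  e  (4B, 4-aligned)
32..33  f  (1B, 1-aligned)
33..40  -- padding (7B)
40..48  d  (8B, 8-aligned)
sizeof = 48, alignof = 8

48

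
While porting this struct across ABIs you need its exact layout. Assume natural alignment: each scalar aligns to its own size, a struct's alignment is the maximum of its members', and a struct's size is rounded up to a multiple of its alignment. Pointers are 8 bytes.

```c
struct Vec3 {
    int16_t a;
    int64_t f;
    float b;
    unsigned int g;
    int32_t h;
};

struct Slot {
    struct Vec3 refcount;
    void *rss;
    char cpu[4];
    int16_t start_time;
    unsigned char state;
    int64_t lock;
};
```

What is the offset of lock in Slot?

Vec3: 0..2  a  (2B, 2-aligned); 2..8  -- padding (6B); 8..16  f  (8B, 8-aligned); 16..20  b  (4B, 4-aligned); 20..24  g  (4B, 4-aligned); 24..28  h  (4B, 4-aligned); 28..32  -- tail padding (4B); sizeof = 32, alignof = 8
0..32  refcount  (32B, 8-aligned)
32..40  rss  (8B, 8-aligned)
40..44  cpu  (4B, 1-aligned)
44..46  start_time  (2B, 2-aligned)
46..47  state  (1B, 1-aligned)
47..48  -- padding (1B)
48..56  lock  (8B, 8-aligned)

48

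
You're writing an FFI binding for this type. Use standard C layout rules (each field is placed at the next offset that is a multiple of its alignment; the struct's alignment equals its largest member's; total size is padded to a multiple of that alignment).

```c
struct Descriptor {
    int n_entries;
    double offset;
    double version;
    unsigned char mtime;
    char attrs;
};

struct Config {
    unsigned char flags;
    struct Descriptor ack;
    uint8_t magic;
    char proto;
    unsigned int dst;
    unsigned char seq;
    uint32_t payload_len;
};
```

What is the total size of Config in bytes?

56

Descriptor: 0..4  n_entries  (4B, 4-aligned); 4..8  -- padding (4B); 8..16  offset  (8B, 8-aligned); 16..24  version  (8B, 8-aligned); 24..25  mtime  (1B, 1-aligned); 25..26  attrs  (1B, 1-aligned); 26..32  -- tail padding (6B); sizeof = 32, alignof = 8
0..1  flags  (1B, 1-aligned)
1..8  -- padding (7B)
8..40  ack  (32B, 8-aligned)
40..41  magic  (1B, 1-aligned)
41..42  proto  (1B, 1-aligned)
42..44  -- padding (2B)
44..48  dst  (4B, 4-aligned)
48..49  seq  (1B, 1-aligned)
49..52  -- padding (3B)
52..56  payload_len  (4B, 4-aligned)
sizeof = 56, alignof = 8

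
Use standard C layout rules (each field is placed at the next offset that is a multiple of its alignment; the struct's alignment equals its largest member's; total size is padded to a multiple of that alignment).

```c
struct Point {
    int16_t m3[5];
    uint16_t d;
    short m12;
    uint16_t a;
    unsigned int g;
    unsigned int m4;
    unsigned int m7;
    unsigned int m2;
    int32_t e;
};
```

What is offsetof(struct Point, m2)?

0..10  m3  (10B, 2-aligned)
10..12  d  (2B, 2-aligned)
12..14  m12  (2B, 2-aligned)
14..16  a  (2B, 2-aligned)
16..20  g  (4B, 4-aligned)
20..24  m4  (4B, 4-aligned)
24..28  m7  (4B, 4-aligned)
28..32  m2  (4B, 4-aligned)

28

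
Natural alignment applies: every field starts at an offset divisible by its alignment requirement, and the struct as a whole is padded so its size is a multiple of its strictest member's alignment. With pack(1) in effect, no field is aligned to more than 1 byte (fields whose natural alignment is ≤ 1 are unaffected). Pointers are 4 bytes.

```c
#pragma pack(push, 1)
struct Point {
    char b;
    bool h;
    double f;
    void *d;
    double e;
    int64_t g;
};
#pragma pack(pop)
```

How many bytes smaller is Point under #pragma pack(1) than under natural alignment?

10

natural layout:
  b at 0 (size 1, align 1) → ends 1
  h at 1 (size 1, align 1) → ends 2
  pad 6 to align 8 for f
  f at 8 (size 8, align 8) → ends 16
  d at 16 (size 4, align 4) → ends 20
  pad 4 to align 8 for e
  e at 24 (size 8, align 8) → ends 32
  g at 32 (size 8, align 8) → ends 40
  total 40 bytes, alignment 8
packed(1) layout:
  b at 0 (size 1, align 1) → ends 1
  h at 1 (size 1, align 1) → ends 2
  f at 2 (size 8, align 1) → ends 10
  d at 10 (size 4, align 1) → ends 14
  e at 14 (size 8, align 1) → ends 22
  g at 22 (size 8, align 1) → ends 30
  total 30 bytes, alignment 1
40 − 30 = 10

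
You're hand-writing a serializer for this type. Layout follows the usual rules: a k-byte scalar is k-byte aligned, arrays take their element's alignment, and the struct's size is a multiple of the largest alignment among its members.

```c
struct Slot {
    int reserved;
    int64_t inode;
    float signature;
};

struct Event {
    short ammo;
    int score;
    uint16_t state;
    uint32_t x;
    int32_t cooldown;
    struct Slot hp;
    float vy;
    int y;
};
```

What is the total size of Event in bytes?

Slot: reserved at 0 (size 4, align 4) → ends 4; pad 4 to align 8 for inode; inode at 8 (size 8, align 8) → ends 16; signature at 16 (size 4, align 4) → ends 20; tail pad 4 to reach multiple of 8; total 24 bytes, alignment 8
ammo at 0 (size 2, align 2) → ends 2
pad 2 to align 4 for score
score at 4 (size 4, align 4) → ends 8
state at 8 (size 2, align 2) → ends 10
pad 2 to align 4 for x
x at 12 (size 4, align 4) → ends 16
cooldown at 16 (size 4, align 4) → ends 20
pad 4 to align 8 for hp
hp at 24 (size 24, align 8) → ends 48
vy at 48 (size 4, align 4) → ends 52
y at 52 (size 4, align 4) → ends 56
total 56 bytes, alignment 8

56 bytes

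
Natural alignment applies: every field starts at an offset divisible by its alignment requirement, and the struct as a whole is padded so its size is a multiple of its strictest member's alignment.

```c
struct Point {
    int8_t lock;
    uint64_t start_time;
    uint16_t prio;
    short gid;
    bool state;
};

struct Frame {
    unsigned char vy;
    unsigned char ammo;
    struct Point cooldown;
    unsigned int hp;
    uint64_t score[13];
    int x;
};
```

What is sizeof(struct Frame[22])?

Point: @0: lock [1B, align 1] → 1; +7 pad (align 8); @8: start_time [8B, align 8] → 16; @16: prio [2B, align 2] → 18; @18: gid [2B, align 2] → 20; @20: state [1B, align 1] → 21; +3 tail pad (align 8); size 24, align 8
@0: vy [1B, align 1] → 1
@1: ammo [1B, align 1] → 2
+6 pad (align 8)
@8: cooldown [24B, align 8] → 32
@32: hp [4B, align 4] → 36
+4 pad (align 8)
@40: score [104B, align 8] → 144
@144: x [4B, align 4] → 148
+4 tail pad (align 8)
size 152, align 8
array of 22: 22 × 152 = 3344

3344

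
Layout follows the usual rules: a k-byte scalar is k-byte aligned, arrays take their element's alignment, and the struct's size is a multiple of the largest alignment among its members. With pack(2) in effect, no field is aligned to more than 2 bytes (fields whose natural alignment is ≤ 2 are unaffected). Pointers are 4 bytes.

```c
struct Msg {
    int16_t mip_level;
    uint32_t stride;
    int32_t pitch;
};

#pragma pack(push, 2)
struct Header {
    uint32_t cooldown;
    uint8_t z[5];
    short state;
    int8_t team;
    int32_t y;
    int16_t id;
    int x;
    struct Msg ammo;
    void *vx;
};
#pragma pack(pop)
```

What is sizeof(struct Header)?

40 bytes

Msg: @0: mip_level [2B, align 2] → 2; +2 pad (align 4); @4: stride [4B, align 4] → 8; @8: pitch [4B, align 4] → 12; size 12, align 4
@0: cooldown [4B, align 2] → 4
@4: z [5B, align 1] → 9
+1 pad (align 2)
@10: state [2B, align 2] → 12
@12: team [1B, align 1] → 13
+1 pad (align 2)
@14: y [4B, align 2] → 18
@18: id [2B, align 2] → 20
@20: x [4B, align 2] → 24
@24: ammo [12B, align 2] → 36
@36: vx [4B, align 2] → 40
size 40, align 2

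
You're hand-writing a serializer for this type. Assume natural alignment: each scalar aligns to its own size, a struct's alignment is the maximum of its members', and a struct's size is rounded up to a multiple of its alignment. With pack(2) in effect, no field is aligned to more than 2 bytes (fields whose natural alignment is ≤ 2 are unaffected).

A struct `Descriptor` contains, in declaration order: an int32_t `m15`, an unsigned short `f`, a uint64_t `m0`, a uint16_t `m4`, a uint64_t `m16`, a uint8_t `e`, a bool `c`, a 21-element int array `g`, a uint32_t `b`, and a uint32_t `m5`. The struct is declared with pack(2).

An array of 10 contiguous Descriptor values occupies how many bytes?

1180

0..4  m15  (4B, 2-aligned)
4..6  f  (2B, 2-aligned)
6..14  m0  (8B, 2-aligned)
14..16  m4  (2B, 2-aligned)
16..24  m16  (8B, 2-aligned)
24..25  e  (1B, 1-aligned)
25..26  c  (1B, 1-aligned)
26..110  g  (84B, 2-aligned)
110..114  b  (4B, 2-aligned)
114..118  m5  (4B, 2-aligned)
sizeof = 118, alignof = 2
array of 10: 10 × 118 = 1180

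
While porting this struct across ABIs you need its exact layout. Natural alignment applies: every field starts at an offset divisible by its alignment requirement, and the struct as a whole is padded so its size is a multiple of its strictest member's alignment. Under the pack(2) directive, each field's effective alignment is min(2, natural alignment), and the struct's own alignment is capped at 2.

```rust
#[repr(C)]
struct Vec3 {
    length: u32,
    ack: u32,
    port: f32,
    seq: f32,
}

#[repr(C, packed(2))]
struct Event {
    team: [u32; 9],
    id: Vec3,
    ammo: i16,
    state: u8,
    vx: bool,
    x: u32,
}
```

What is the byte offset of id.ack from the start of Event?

Vec3: length at 0 (size 4, align 4) → ends 4; ack at 4 (size 4, align 4) → ends 8; port at 8 (size 4, align 4) → ends 12; seq at 12 (size 4, align 4) → ends 16; total 16 bytes, alignment 4
team at 0 (size 36, align 2) → ends 36
id at 36 (size 16, align 2) → ends 52
within Vec3: ack at 4
36 + 4 = 40

40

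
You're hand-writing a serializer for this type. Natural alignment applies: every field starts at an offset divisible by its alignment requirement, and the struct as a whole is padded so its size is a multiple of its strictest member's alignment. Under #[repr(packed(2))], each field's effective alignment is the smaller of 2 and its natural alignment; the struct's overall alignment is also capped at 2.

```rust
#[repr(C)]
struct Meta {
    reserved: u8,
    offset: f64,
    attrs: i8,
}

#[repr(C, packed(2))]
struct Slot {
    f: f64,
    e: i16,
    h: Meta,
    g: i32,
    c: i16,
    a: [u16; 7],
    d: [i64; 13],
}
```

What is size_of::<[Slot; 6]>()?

Meta: 0..1  reserved  (1B, 1-aligned); 1..8  -- padding (7B); 8..16  offset  (8B, 8-aligned); 16..17  attrs  (1B, 1-aligned); 17..24  -- tail padding (7B); sizeof = 24, alignof = 8
0..8  f  (8B, 2-aligned)
8..10  e  (2B, 2-aligned)
10..34  h  (24B, 2-aligned)
34..38  g  (4B, 2-aligned)
38..40  c  (2B, 2-aligned)
40..54  a  (14B, 2-aligned)
54..158  d  (104B, 2-aligned)
sizeof = 158, alignof = 2
array of 6: 6 × 158 = 948

948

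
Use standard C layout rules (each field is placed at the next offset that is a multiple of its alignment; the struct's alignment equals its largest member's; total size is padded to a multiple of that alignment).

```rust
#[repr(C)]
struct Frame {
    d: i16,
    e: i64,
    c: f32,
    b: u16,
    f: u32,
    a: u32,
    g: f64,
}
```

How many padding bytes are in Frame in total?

8

@0: d [2B, align 2] → 2
+6 pad (align 8)
@8: e [8B, align 8] → 16
@16: c [4B, align 4] → 20
@20: b [2B, align 2] → 22
+2 pad (align 4)
@24: f [4B, align 4] → 28
@28: a [4B, align 4] → 32
@32: g [8B, align 8] → 40
size 40, align 8
data bytes 32, size 40 → padding 8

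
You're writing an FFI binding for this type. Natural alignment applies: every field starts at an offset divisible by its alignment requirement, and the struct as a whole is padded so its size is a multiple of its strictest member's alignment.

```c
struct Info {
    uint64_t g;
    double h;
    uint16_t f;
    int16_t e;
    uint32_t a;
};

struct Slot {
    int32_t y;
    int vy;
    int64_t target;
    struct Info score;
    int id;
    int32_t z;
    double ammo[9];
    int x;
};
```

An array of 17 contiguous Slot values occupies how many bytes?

Info: 0..8  g  (8B, 8-aligned); 8..16  h  (8B, 8-aligned); 16..18  f  (2B, 2-aligned); 18..20  e  (2B, 2-aligned); 20..24  a  (4B, 4-aligned); sizeof = 24, alignof = 8
0..4  y  (4B, 4-aligned)
4..8  vy  (4B, 4-aligned)
8..16  target  (8B, 8-aligned)
16..40  score  (24B, 8-aligned)
40..44  id  (4B, 4-aligned)
44..48  z  (4B, 4-aligned)
48..120  ammo  (72B, 8-aligned)
120..124  x  (4B, 4-aligned)
124..128  -- tail padding (4B)
sizeof = 128, alignof = 8
array of 17: 17 × 128 = 2176

2176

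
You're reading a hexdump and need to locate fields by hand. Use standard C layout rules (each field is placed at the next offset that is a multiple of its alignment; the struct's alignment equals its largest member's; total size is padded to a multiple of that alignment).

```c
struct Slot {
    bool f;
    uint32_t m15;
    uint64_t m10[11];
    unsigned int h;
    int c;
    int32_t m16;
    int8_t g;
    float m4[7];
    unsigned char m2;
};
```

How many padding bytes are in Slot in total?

9

f at 0 (size 1, align 1) → ends 1
pad 3 to align 4 for m15
m15 at 4 (size 4, align 4) → ends 8
m10 at 8 (size 88, align 8) → ends 96
h at 96 (size 4, align 4) → ends 100
c at 100 (size 4, align 4) → ends 104
m16 at 104 (size 4, align 4) → ends 108
g at 108 (size 1, align 1) → ends 109
pad 3 to align 4 for m4
m4 at 112 (size 28, align 4) → ends 140
m2 at 140 (size 1, align 1) → ends 141
tail pad 3 to reach multiple of 8
total 144 bytes, alignment 8
data bytes 135, size 144 → padding 9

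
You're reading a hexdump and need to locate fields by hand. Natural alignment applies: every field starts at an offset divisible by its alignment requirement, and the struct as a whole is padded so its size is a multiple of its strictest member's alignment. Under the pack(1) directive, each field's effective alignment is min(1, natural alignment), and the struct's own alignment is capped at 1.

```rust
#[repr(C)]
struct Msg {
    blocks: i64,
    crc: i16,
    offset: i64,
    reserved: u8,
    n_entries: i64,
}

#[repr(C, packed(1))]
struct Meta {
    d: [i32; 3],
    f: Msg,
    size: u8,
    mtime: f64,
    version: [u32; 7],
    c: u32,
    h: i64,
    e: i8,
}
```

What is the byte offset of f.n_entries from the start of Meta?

Msg: blocks at 0 (size 8, align 8) → ends 8; crc at 8 (size 2, align 2) → ends 10; pad 6 to align 8 for offset; offset at 16 (size 8, align 8) → ends 24; reserved at 24 (size 1, align 1) → ends 25; pad 7 to align 8 for n_entries; n_entries at 32 (size 8, align 8) → ends 40; total 40 bytes, alignment 8
d at 0 (size 12, align 1) → ends 12
f at 12 (size 40, align 1) → ends 52
within Msg: n_entries at 32
12 + 32 = 44

44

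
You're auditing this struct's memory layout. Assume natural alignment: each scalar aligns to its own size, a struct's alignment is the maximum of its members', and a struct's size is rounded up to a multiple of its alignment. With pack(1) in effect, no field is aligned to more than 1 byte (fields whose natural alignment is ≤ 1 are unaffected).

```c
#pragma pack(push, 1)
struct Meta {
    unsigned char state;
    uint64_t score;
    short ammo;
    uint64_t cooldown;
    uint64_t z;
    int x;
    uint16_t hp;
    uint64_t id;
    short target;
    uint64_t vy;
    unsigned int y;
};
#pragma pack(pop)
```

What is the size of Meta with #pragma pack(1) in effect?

55

0..1  state  (1B, 1-aligned)
1..9  score  (8B, 1-aligned)
9..11  ammo  (2B, 1-aligned)
11..19  cooldown  (8B, 1-aligned)
19..27  z  (8B, 1-aligned)
27..31  x  (4B, 1-aligned)
31..33  hp  (2B, 1-aligned)
33..41  id  (8B, 1-aligned)
41..43  target  (2B, 1-aligned)
43..51  vy  (8B, 1-aligned)
51..55  y  (4B, 1-aligned)
sizeof = 55, alignof = 1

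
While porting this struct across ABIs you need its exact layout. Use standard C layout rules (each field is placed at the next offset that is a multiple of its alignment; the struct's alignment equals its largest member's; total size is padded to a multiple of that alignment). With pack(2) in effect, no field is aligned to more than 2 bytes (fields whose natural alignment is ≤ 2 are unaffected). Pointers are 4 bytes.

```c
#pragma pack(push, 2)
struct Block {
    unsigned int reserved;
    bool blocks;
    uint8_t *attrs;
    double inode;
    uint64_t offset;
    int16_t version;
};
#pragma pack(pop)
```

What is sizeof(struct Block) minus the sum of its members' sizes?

reserved at 0 (size 4, align 2) → ends 4
blocks at 4 (size 1, align 1) → ends 5
pad 1 to align 2 for attrs
attrs at 6 (size 4, align 2) → ends 10
inode at 10 (size 8, align 2) → ends 18
offset at 18 (size 8, align 2) → ends 26
version at 26 (size 2, align 2) → ends 28
total 28 bytes, alignment 2
data bytes 27, size 28 → padding 1

1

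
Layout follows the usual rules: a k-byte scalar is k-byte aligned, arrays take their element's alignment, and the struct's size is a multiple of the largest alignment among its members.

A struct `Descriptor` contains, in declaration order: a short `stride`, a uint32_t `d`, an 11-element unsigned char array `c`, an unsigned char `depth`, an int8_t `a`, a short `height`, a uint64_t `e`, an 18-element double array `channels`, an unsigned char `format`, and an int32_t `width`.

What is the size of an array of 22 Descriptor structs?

@0: stride [2B, align 2] → 2
+2 pad (align 4)
@4: d [4B, align 4] → 8
@8: c [11B, align 1] → 19
@19: depth [1B, align 1] → 20
@20: a [1B, align 1] → 21
+1 pad (align 2)
@22: height [2B, align 2] → 24
@24: e [8B, align 8] → 32
@32: channels [144B, align 8] → 176
@176: format [1B, align 1] → 177
+3 pad (align 4)
@180: width [4B, align 4] → 184
size 184, align 8
array of 22: 22 × 184 = 4048

4048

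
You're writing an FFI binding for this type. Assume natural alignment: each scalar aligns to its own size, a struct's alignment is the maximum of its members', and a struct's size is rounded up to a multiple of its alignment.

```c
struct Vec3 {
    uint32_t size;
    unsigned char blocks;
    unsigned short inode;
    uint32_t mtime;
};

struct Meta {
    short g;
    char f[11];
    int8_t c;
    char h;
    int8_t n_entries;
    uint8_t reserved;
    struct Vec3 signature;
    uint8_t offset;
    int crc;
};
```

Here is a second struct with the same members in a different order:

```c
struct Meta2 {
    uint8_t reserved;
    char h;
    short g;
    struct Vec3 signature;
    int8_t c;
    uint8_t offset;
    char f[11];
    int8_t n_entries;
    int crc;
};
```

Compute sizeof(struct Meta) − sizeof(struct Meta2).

Vec3: @0: size [4B, align 4] → 4; @4: blocks [1B, align 1] → 5; +1 pad (align 2); @6: inode [2B, align 2] → 8; @8: mtime [4B, align 4] → 12; size 12, align 4
@0: g [2B, align 2] → 2
@2: f [11B, align 1] → 13
@13: c [1B, align 1] → 14
@14: h [1B, align 1] → 15
@15: n_entries [1B, align 1] → 16
@16: reserved [1B, align 1] → 17
+3 pad (align 4)
@20: signature [12B, align 4] → 32
@32: offset [1B, align 1] → 33
+3 pad (align 4)
@36: crc [4B, align 4] → 40
size 40, align 4
— Meta2 —
@0: reserved [1B, align 1] → 1
@1: h [1B, align 1] → 2
@2: g [2B, align 2] → 4
@4: signature [12B, align 4] → 16
@16: c [1B, align 1] → 17
@17: offset [1B, align 1] → 18
@18: f [11B, align 1] → 29
@29: n_entries [1B, align 1] → 30
+2 pad (align 4)
@32: crc [4B, align 4] → 36
size 36, align 4
40 − 36 = 4

4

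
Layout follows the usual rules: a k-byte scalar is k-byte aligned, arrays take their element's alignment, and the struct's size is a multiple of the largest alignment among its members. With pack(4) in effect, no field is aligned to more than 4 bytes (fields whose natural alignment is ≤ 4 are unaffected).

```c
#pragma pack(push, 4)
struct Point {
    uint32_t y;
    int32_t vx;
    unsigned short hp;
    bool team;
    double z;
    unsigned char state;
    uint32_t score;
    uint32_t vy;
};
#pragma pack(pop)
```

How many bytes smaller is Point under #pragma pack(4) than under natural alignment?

8

natural layout:
  0..4  y  (4B, 4-aligned)
  4..8  vx  (4B, 4-aligned)
  8..10  hp  (2B, 2-aligned)
  10..11  team  (1B, 1-aligned)
  11..16  -- padding (5B)
  16..24  z  (8B, 8-aligned)
  24..25  state  (1B, 1-aligned)
  25..28  -- padding (3B)
  28..32  score  (4B, 4-aligned)
  32..36  vy  (4B, 4-aligned)
  36..40  -- tail padding (4B)
  sizeof = 40, alignof = 8
packed(4) layout:
  0..4  y  (4B, 4-aligned)
  4..8  vx  (4B, 4-aligned)
  8..10  hp  (2B, 2-aligned)
  10..11  team  (1B, 1-aligned)
  11..12  -- padding (1B)
  12..20  z  (8B, 4-aligned)
  20..21  state  (1B, 1-aligned)
  21..24  -- padding (3B)
  24..28  score  (4B, 4-aligned)
  28..32  vy  (4B, 4-aligned)
  sizeof = 32, alignof = 4
40 − 32 = 8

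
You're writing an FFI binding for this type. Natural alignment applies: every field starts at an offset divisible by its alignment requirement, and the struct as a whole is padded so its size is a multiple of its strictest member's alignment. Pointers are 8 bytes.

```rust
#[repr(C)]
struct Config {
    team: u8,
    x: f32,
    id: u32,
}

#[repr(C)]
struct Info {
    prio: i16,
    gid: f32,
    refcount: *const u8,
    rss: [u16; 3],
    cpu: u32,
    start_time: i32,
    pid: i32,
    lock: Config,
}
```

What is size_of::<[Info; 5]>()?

Config: @0: team [1B, align 1] → 1; +3 pad (align 4); @4: x [4B, align 4] → 8; @8: id [4B, align 4] → 12; size 12, align 4
@0: prio [2B, align 2] → 2
+2 pad (align 4)
@4: gid [4B, align 4] → 8
@8: refcount [8B, align 8] → 16
@16: rss [6B, align 2] → 22
+2 pad (align 4)
@24: cpu [4B, align 4] → 28
@28: start_time [4B, align 4] → 32
@32: pid [4B, align 4] → 36
@36: lock [12B, align 4] → 48
size 48, align 8
array of 5: 5 × 48 = 240

240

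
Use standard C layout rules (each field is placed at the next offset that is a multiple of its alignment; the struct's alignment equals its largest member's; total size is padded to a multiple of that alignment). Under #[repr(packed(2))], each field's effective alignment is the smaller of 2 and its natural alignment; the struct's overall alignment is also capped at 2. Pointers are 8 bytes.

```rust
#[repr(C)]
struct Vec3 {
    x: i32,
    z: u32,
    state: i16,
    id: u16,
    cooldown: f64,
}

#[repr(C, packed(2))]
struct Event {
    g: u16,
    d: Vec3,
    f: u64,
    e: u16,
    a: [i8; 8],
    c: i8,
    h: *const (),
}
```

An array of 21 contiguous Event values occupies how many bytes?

1134

Vec3: @0: x [4B, align 4] → 4; @4: z [4B, align 4] → 8; @8: state [2B, align 2] → 10; @10: id [2B, align 2] → 12; +4 pad (align 8); @16: cooldown [8B, align 8] → 24; size 24, align 8
@0: g [2B, align 2] → 2
@2: d [24B, align 2] → 26
@26: f [8B, align 2] → 34
@34: e [2B, align 2] → 36
@36: a [8B, align 1] → 44
@44: c [1B, align 1] → 45
+1 pad (align 2)
@46: h [8B, align 2] → 54
size 54, align 2
array of 21: 21 × 54 = 1134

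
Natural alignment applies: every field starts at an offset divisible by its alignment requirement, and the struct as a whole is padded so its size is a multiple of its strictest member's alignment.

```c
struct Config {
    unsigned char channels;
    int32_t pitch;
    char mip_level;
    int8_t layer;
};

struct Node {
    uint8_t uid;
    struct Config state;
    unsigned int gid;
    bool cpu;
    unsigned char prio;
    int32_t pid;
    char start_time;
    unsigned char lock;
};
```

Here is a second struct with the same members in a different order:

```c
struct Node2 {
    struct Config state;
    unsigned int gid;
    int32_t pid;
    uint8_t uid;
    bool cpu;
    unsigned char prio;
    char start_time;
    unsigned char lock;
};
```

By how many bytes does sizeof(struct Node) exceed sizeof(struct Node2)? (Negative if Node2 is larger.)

4

Config: 0..1  channels  (1B, 1-aligned); 1..4  -- padding (3B); 4..8  pitch  (4B, 4-aligned); 8..9  mip_level  (1B, 1-aligned); 9..10  layer  (1B, 1-aligned); 10..12  -- tail padding (2B); sizeof = 12, alignof = 4
0..1  uid  (1B, 1-aligned)
1..4  -- padding (3B)
4..16  state  (12B, 4-aligned)
16..20  gid  (4B, 4-aligned)
20..21  cpu  (1B, 1-aligned)
21..22  prio  (1B, 1-aligned)
22..24  -- padding (2B)
24..28  pid  (4B, 4-aligned)
28..29  start_time  (1B, 1-aligned)
29..30  lock  (1B, 1-aligned)
30..32  -- tail padding (2B)
sizeof = 32, alignof = 4
— Node2 —
0..12  state  (12B, 4-aligned)
12..16  gid  (4B, 4-aligned)
16..20  pid  (4B, 4-aligned)
20..21  uid  (1B, 1-aligned)
21..22  cpu  (1B, 1-aligned)
22..23  prio  (1B, 1-aligned)
23..24  start_time  (1B, 1-aligned)
24..25  lock  (1B, 1-aligned)
25..28  -- tail padding (3B)
sizeof = 28, alignof = 4
32 − 28 = 4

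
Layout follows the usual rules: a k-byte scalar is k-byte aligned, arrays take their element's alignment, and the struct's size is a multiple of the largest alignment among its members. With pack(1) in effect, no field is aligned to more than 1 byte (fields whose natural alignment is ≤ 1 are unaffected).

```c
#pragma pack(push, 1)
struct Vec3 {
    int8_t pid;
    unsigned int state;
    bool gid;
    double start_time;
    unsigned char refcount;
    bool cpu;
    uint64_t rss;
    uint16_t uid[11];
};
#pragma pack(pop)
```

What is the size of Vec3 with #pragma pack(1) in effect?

46

@0: pid [1B, align 1] → 1
@1: state [4B, align 1] → 5
@5: gid [1B, align 1] → 6
@6: start_time [8B, align 1] → 14
@14: refcount [1B, align 1] → 15
@15: cpu [1B, align 1] → 16
@16: rss [8B, align 1] → 24
@24: uid [22B, align 1] → 46
size 46, align 1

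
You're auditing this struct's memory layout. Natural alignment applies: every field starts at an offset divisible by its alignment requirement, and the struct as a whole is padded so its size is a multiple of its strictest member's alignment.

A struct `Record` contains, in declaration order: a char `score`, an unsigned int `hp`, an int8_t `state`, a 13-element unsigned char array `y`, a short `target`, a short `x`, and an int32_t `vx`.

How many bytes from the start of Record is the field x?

24

0..1  score  (1B, 1-aligned)
1..4  -- padding (3B)
4..8  hp  (4B, 4-aligned)
8..9  state  (1B, 1-aligned)
9..22  y  (13B, 1-aligned)
22..24  target  (2B, 2-aligned)
24..26  x  (2B, 2-aligned)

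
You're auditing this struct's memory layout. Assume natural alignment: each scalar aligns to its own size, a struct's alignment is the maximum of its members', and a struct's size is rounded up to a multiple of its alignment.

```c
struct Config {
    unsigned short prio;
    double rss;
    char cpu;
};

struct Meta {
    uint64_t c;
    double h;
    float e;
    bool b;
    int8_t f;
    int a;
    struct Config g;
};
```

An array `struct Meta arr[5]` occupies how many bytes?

280

Config: 0..2  prio  (2B, 2-aligned); 2..8  -- padding (6B); 8..16  rss  (8B, 8-aligned); 16..17  cpu  (1B, 1-aligned); 17..24  -- tail padding (7B); sizeof = 24, alignof = 8
0..8  c  (8B, 8-aligned)
8..16  h  (8B, 8-aligned)
16..20  e  (4B, 4-aligned)
20..21  b  (1B, 1-aligned)
21..22  f  (1B, 1-aligned)
22..24  -- padding (2B)
24..28  a  (4B, 4-aligned)
28..32  -- padding (4B)
32..56  g  (24B, 8-aligned)
sizeof = 56, alignof = 8
array of 5: 5 × 56 = 280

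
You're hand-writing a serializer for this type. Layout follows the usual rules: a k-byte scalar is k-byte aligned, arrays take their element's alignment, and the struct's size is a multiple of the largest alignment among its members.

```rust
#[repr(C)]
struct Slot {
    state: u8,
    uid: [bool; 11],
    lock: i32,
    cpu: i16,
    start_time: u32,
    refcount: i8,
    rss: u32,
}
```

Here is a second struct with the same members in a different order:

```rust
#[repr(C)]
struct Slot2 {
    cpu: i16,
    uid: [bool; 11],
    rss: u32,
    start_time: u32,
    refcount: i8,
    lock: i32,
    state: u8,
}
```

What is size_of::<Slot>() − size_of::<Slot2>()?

@0: state [1B, align 1] → 1
@1: uid [11B, align 1] → 12
@12: lock [4B, align 4] → 16
@16: cpu [2B, align 2] → 18
+2 pad (align 4)
@20: start_time [4B, align 4] → 24
@24: refcount [1B, align 1] → 25
+3 pad (align 4)
@28: rss [4B, align 4] → 32
size 32, align 4
— Slot2 —
@0: cpu [2B, align 2] → 2
@2: uid [11B, align 1] → 13
+3 pad (align 4)
@16: rss [4B, align 4] → 20
@20: start_time [4B, align 4] → 24
@24: refcount [1B, align 1] → 25
+3 pad (align 4)
@28: lock [4B, align 4] → 32
@32: state [1B, align 1] → 33
+3 tail pad (align 4)
size 36, align 4
32 − 36 = -4

-4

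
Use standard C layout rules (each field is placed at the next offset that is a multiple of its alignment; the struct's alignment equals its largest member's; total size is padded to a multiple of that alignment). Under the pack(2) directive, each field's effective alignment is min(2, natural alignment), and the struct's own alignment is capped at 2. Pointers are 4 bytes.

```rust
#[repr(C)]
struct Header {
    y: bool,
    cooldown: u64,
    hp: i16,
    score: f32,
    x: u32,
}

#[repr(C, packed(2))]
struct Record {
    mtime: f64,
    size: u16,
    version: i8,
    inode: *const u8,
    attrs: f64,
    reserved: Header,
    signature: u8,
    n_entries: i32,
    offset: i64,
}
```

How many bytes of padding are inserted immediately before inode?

Header: @0: y [1B, align 1] → 1; +7 pad (align 8); @8: cooldown [8B, align 8] → 16; @16: hp [2B, align 2] → 18; +2 pad (align 4); @20: score [4B, align 4] → 24; @24: x [4B, align 4] → 28; +4 tail pad (align 8); size 32, align 8
@0: mtime [8B, align 2] → 8
@8: size [2B, align 2] → 10
@10: version [1B, align 1] → 11
+1 pad (align 2)
@12: inode [4B, align 2] → 16

1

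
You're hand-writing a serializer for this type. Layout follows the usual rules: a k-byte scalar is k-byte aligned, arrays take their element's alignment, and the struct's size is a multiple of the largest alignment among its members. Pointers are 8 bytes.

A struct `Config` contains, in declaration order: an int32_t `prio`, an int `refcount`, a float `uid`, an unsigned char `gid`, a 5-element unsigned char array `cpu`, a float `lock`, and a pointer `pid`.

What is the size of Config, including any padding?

32

0..4  prio  (4B, 4-aligned)
4..8  refcount  (4B, 4-aligned)
8..12  uid  (4B, 4-aligned)
12..13  gid  (1B, 1-aligned)
13..18  cpu  (5B, 1-aligned)
18..20  -- padding (2B)
20..24  lock  (4B, 4-aligned)
24..32  pid  (8B, 8-aligned)
sizeof = 32, alignof = 8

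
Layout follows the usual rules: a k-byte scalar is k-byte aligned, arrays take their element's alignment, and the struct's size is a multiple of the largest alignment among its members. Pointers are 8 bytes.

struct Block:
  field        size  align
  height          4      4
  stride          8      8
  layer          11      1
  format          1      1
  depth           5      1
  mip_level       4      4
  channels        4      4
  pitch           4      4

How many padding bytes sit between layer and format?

height at 0 (size 4, align 4) → ends 4
pad 4 to align 8 for stride
stride at 8 (size 8, align 8) → ends 16
layer at 16 (size 11, align 1) → ends 27
format at 27 (size 1, align 1) → ends 28

0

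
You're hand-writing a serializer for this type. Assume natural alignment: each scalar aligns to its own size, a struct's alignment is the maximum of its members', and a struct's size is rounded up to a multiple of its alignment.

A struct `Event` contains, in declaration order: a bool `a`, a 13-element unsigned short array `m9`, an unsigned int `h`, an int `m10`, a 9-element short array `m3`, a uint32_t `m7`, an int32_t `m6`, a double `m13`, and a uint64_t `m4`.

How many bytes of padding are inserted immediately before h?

0..1  a  (1B, 1-aligned)
1..2  -- padding (1B)
2..28  m9  (26B, 2-aligned)
28..32  h  (4B, 4-aligned)

0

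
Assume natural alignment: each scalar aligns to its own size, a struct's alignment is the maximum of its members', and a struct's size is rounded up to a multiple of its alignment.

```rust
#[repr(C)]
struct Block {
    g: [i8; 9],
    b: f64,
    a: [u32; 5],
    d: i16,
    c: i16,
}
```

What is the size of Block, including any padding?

48 bytes

@0: g [9B, align 1] → 9
+7 pad (align 8)
@16: b [8B, align 8] → 24
@24: a [20B, align 4] → 44
@44: d [2B, align 2] → 46
@46: c [2B, align 2] → 48
size 48, align 8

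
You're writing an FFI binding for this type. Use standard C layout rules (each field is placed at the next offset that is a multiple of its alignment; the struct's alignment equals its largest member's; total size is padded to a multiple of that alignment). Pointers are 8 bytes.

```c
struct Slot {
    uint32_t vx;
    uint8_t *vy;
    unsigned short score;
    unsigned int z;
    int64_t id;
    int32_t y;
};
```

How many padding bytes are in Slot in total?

0..4  vx  (4B, 4-aligned)
4..8  -- padding (4B)
8..16  vy  (8B, 8-aligned)
16..18  score  (2B, 2-aligned)
18..20  -- padding (2B)
20..24  z  (4B, 4-aligned)
24..32  id  (8B, 8-aligned)
32..36  y  (4B, 4-aligned)
36..40  -- tail padding (4B)
sizeof = 40, alignof = 8
data bytes 30, size 40 → padding 10

10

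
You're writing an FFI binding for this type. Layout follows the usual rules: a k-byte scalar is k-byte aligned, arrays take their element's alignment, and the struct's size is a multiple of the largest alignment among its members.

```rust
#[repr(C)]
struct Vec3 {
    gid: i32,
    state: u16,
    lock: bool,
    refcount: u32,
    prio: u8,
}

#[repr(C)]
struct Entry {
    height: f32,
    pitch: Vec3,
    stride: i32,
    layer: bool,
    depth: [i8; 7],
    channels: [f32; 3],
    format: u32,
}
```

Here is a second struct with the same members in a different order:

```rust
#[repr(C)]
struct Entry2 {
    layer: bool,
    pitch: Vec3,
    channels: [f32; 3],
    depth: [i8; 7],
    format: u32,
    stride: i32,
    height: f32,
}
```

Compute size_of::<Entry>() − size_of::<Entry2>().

Vec3: gid at 0 (size 4, align 4) → ends 4; state at 4 (size 2, align 2) → ends 6; lock at 6 (size 1, align 1) → ends 7; pad 1 to align 4 for refcount; refcount at 8 (size 4, align 4) → ends 12; prio at 12 (size 1, align 1) → ends 13; tail pad 3 to reach multiple of 4; total 16 bytes, alignment 4
height at 0 (size 4, align 4) → ends 4
pitch at 4 (size 16, align 4) → ends 20
stride at 20 (size 4, align 4) → ends 24
layer at 24 (size 1, align 1) → ends 25
depth at 25 (size 7, align 1) → ends 32
channels at 32 (size 12, align 4) → ends 44
format at 44 (size 4, align 4) → ends 48
total 48 bytes, alignment 4
— Entry2 —
layer at 0 (size 1, align 1) → ends 1
pad 3 to align 4 for pitch
pitch at 4 (size 16, align 4) → ends 20
channels at 20 (size 12, align 4) → ends 32
depth at 32 (size 7, align 1) → ends 39
pad 1 to align 4 for format
format at 40 (size 4, align 4) → ends 44
stride at 44 (size 4, align 4) → ends 48
height at 48 (size 4, align 4) → ends 52
total 52 bytes, alignment 4
48 − 52 = -4

-4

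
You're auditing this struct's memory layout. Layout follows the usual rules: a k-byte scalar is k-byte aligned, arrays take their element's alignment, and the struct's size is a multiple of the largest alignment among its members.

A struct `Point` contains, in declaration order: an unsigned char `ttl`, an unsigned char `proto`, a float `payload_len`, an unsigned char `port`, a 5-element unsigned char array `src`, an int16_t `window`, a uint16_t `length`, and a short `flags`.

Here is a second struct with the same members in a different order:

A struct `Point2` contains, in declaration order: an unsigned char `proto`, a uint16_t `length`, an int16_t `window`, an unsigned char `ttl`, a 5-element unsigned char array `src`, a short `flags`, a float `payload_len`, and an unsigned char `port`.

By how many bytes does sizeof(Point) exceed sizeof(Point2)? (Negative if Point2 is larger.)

@0: ttl [1B, align 1] → 1
@1: proto [1B, align 1] → 2
+2 pad (align 4)
@4: payload_len [4B, align 4] → 8
@8: port [1B, align 1] → 9
@9: src [5B, align 1] → 14
@14: window [2B, align 2] → 16
@16: length [2B, align 2] → 18
@18: flags [2B, align 2] → 20
size 20, align 4
— Point2 —
@0: proto [1B, align 1] → 1
+1 pad (align 2)
@2: length [2B, align 2] → 4
@4: window [2B, align 2] → 6
@6: ttl [1B, align 1] → 7
@7: src [5B, align 1] → 12
@12: flags [2B, align 2] → 14
+2 pad (align 4)
@16: payload_len [4B, align 4] → 20
@20: port [1B, align 1] → 21
+3 tail pad (align 4)
size 24, align 4
20 − 24 = -4

-4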